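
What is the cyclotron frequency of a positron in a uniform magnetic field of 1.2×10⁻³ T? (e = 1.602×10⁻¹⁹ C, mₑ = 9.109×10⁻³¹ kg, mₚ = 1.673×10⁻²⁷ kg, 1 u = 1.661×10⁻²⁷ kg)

f = |q|B/(2πm).
f = (1.602×10⁻¹⁹)(1.2×10⁻³)/(2π·9.109×10⁻³¹) ≈ 3.4×10⁷ Hz.

f ≈ 3.4×10⁷ Hz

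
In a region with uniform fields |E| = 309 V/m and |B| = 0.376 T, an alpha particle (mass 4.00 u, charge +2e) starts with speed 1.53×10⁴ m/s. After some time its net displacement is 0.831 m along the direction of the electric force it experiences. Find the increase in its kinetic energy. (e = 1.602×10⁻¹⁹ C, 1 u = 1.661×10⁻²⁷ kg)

ΔKE ≈ 8.23×10⁻¹⁷ J

The magnetic force is always ⟂ v and does no work; only the electric force changes KE.
ΔKE = F_E · d = |q|E d = (3.204×10⁻¹⁹)(309)(0.831) ≈ 8.23×10⁻¹⁷ J.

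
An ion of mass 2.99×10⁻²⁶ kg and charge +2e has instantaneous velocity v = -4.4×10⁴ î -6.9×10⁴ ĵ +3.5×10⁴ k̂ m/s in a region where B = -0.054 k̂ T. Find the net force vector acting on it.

F ≈ (1.19×10⁻¹⁵, -7.61×10⁻¹⁶, 0) N

v×B = (3730, -2380, 0) N/C.
F = q v×B = (3.204×10⁻¹⁹ C)·(3730, -2380, 0) = (1.19×10⁻¹⁵, -7.61×10⁻¹⁶, 0) N.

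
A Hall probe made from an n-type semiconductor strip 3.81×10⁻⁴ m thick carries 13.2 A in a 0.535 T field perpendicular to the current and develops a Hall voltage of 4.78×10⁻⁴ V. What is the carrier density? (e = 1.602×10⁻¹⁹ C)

n ≈ 2.42×10²⁶ m⁻³

From V_H = IB/(n e t), n = IB/(V_H e t).
n = (13.2)(0.535)/((4.78×10⁻⁴)(1.602×10⁻¹⁹)(3.81×10⁻⁴)) ≈ 2.42×10²⁶ m⁻³.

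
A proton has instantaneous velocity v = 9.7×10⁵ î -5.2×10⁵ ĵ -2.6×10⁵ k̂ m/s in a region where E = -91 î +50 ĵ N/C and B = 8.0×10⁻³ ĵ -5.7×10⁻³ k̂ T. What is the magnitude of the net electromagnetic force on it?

v×B = (5040, 5530, 7760) N/C.
E + v×B = (4950, 5580, 7760) N/C.
F = q(E + v×B) = (1.602×10⁻¹⁹ C)·(4950, 5580, 7760) = (7.93×10⁻¹⁶, 8.94×10⁻¹⁶, 1.24×10⁻¹⁵) N.
|F| = 1.72×10⁻¹⁵ N.

|F| ≈ 1.72×10⁻¹⁵ N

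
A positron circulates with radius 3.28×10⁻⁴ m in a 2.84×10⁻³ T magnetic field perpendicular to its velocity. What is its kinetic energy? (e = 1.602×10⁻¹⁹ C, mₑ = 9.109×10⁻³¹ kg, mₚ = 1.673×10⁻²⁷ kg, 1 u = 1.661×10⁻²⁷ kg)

v = |q|Br/m, then KE = ½mv² = (qBr)²/(2m).
v = (1.602×10⁻¹⁹)(2.84×10⁻³)(3.28×10⁻⁴)/9.109×10⁻³¹ ≈ 1.638×10⁵ m/s.
KE = ½(9.109×10⁻³¹)(1.638×10⁵)² ≈ 1.22×10⁻²⁰ J = 0.0763 eV.

KE ≈ 0.0763 eV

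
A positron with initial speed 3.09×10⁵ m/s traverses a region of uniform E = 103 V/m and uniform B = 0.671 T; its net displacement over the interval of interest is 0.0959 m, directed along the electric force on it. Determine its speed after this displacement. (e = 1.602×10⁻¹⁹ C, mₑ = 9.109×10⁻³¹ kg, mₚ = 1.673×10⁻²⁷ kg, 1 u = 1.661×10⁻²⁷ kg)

B does no work; ΔKE = |q|E d.
½mv_f² = ½mv₀² + |q|Ed = ½(9.109×10⁻³¹)(3.09×10⁵)² + (1.602×10⁻¹⁹)(103)(0.0959) ≈ 4.349×10⁻²⁰ J + 1.582×10⁻¹⁸ J ≈ 1.626×10⁻¹⁸ J.
v_f = √(2·1.626×10⁻¹⁸/9.109×10⁻³¹) ≈ 1.89×10⁶ m/s.

v_f ≈ 1.89×10⁶ m/s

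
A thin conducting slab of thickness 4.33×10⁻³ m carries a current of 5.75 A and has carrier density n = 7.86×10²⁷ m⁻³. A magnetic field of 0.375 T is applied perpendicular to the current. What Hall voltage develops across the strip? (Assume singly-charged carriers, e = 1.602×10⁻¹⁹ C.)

V_H ≈ 3.95×10⁻⁷ V

V_H = IB/(n e t).
V_H = (5.75)(0.375)/((7.86×10²⁷)(1.602×10⁻¹⁹)(4.33×10⁻³)) ≈ 3.95×10⁻⁷ V.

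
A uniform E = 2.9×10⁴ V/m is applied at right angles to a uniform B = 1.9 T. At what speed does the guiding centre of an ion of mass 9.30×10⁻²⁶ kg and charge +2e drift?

v_d ≈ 1.5×10⁴ m/s

The steady drift has the magnetic force balancing the electric force, so v_d = E/B.
v_d = 2.9×10⁴/1.9 = 1.5×10⁴ m/s.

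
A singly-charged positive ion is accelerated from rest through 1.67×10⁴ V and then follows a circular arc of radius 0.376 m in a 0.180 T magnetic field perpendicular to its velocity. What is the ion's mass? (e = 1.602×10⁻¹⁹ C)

m ≈ 2.20×10⁻²⁶ kg

Combine |q|V = ½mv² and r = mv/(|q|B): eliminate v to get m = qB²r²/(2V).
m = (1.602×10⁻¹⁹)(0.180)²(0.376)²/(2·1.67×10⁴) ≈ 2.20×10⁻²⁶ kg.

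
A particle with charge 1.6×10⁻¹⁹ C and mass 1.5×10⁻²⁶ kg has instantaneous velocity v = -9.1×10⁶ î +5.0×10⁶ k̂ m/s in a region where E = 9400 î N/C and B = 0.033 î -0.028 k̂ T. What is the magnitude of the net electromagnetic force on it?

v×B = (0, -8.98×10⁴, 0) N/C.
E + v×B = (9400, -8.98×10⁴, 0) N/C.
F = q(E + v×B) = (1.6×10⁻¹⁹ C)·(9400, -8.98×10⁴, 0) = (1.50×10⁻¹⁵, -1.44×10⁻¹⁴, 0) N.
|F| = 1.44×10⁻¹⁴ N.

|F| ≈ 1.44×10⁻¹⁴ N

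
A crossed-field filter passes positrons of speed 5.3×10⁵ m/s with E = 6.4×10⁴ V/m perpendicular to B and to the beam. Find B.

Balance of forces in the selector: qE = qvB ⇒ B = E/v.
B = 6.4×10⁴/5.3×10⁵ = 0.12 T.

B = 0.12 T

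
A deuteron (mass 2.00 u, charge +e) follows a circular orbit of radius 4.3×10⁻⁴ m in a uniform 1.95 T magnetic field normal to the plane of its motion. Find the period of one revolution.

The cyclotron period depends only on m, q, B: T = 2πm/(|q|B).
T = 2π(3.322×10⁻²⁷)/((1.602×10⁻¹⁹)(1.95)) ≈ 6.68×10⁻⁸ s.

T ≈ 6.68×10⁻⁸ s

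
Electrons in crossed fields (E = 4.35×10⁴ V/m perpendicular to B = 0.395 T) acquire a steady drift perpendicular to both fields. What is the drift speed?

v_d ≈ 1.10×10⁵ m/s

The steady drift has the magnetic force balancing the electric force, so v_d = E/B.
v_d = 4.35×10⁴/0.395 = 1.10×10⁵ m/s.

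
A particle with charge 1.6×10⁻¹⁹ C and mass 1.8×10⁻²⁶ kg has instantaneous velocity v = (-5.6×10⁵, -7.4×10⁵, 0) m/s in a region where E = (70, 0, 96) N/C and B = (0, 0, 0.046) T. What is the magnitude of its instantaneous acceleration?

|a| ≈ 3.79×10¹¹ m/s²

v×B = (-3.40×10⁴, 2.58×10⁴, 0) N/C.
E + v×B = (-3.40×10⁴, 2.58×10⁴, 96.0) N/C.
F = q(E + v×B) = (1.6×10⁻¹⁹ C)·(-3.40×10⁴, 2.58×10⁴, 96.0) = (-5.44×10⁻¹⁵, 4.12×10⁻¹⁵, 1.54×10⁻¹⁷) N.
|a| = |F|/m = 6.821×10⁻¹⁵/1.8×10⁻²⁶ ≈ 3.79×10¹¹ m/s².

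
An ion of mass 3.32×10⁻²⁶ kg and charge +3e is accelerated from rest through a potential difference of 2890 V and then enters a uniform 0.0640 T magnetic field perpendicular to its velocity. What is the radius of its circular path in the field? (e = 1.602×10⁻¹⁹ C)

r ≈ 0.312 m

Acceleration: |q|V = ½mv² ⇒ v = √(2|q|V/m) = √(2·4.806×10⁻¹⁹·2890/3.32×10⁻²⁶) ≈ 2.893×10⁵ m/s.
In the field: r = mv/(|q|B) = (3.32×10⁻²⁶)(2.893×10⁵)/((4.806×10⁻¹⁹)(0.0640)) ≈ 0.312 m.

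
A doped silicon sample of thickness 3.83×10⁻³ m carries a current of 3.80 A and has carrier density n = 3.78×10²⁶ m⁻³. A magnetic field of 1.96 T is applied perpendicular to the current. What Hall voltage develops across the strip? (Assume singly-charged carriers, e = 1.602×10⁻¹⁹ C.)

V_H ≈ 3.21×10⁻⁵ V

V_H = IB/(n e t).
V_H = (3.80)(1.96)/((3.78×10²⁶)(1.602×10⁻¹⁹)(3.83×10⁻³)) ≈ 3.21×10⁻⁵ V.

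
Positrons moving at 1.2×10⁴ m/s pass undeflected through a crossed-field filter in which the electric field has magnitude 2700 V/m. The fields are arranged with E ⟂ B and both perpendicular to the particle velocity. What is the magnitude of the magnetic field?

B = 0.23 T

Balance of forces in the selector: qE = qvB ⇒ B = E/v.
B = 2700/1.2×10⁴ = 0.23 T.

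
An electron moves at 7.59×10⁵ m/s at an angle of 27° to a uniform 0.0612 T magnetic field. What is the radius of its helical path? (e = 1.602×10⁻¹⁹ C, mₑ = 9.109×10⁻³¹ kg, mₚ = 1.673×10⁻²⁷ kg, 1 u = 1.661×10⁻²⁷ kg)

r ≈ 3.20×10⁻⁵ m

v⊥ = v sinθ = 7.59×10⁵·sin27° ≈ 3.446×10⁵ m/s.
r = m v⊥/(|q|B) = (9.109×10⁻³¹)(3.446×10⁵)/((1.602×10⁻¹⁹)(0.0612)) ≈ 3.20×10⁻⁵ m.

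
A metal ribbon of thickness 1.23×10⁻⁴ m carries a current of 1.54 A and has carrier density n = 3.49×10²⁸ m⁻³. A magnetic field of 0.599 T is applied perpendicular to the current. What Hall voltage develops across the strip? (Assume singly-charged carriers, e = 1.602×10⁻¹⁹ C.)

V_H = IB/(n e t).
V_H = (1.54)(0.599)/((3.49×10²⁸)(1.602×10⁻¹⁹)(1.23×10⁻⁴)) ≈ 1.34×10⁻⁶ V.

V_H ≈ 1.34×10⁻⁶ V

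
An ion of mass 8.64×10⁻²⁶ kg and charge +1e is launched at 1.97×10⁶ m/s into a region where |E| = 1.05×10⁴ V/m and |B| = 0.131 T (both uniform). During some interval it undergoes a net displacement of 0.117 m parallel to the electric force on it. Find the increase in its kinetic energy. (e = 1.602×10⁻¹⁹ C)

ΔKE ≈ 1.97×10⁻¹⁶ J

The magnetic force is always ⟂ v and does no work; only the electric force changes KE.
ΔKE = F_E · d = |q|E d = (1.602×10⁻¹⁹)(1.05×10⁴)(0.117) ≈ 1.97×10⁻¹⁶ J.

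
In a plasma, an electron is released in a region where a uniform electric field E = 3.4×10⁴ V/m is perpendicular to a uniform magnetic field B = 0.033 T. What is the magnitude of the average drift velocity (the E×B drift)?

v_d ≈ 1.0×10⁶ m/s

In crossed fields the guiding centre drifts at v_d = |E×B|/B² = E/B, independent of charge and mass.
v_d = 3.4×10⁴/0.033 = 1.0×10⁶ m/s.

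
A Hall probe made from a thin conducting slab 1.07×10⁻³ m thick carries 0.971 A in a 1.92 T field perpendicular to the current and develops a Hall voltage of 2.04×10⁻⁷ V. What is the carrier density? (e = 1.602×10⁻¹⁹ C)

n ≈ 5.33×10²⁸ m⁻³

From V_H = IB/(n e t), n = IB/(V_H e t).
n = (0.971)(1.92)/((2.04×10⁻⁷)(1.602×10⁻¹⁹)(1.07×10⁻³)) ≈ 5.33×10²⁸ m⁻³.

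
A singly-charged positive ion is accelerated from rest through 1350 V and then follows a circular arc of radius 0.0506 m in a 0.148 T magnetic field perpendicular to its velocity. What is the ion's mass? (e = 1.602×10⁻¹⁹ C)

m ≈ 3.33×10⁻²⁷ kg

Combine |q|V = ½mv² and r = mv/(|q|B): eliminate v to get m = qB²r²/(2V).
m = (1.602×10⁻¹⁹)(0.148)²(0.0506)²/(2·1350) ≈ 3.33×10⁻²⁷ kg.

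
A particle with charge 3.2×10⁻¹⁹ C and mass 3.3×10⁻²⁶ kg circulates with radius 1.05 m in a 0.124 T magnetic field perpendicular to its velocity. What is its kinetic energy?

KE ≈ 1.64×10⁵ eV

v = |q|Br/m, then KE = ½mv² = (qBr)²/(2m).
v = (3.2×10⁻¹⁹)(0.124)(1.05)/3.3×10⁻²⁶ ≈ 1.263×10⁶ m/s.
KE = ½(3.3×10⁻²⁶)(1.263×10⁶)² ≈ 2.63×10⁻¹⁴ J = 1.64×10⁵ eV.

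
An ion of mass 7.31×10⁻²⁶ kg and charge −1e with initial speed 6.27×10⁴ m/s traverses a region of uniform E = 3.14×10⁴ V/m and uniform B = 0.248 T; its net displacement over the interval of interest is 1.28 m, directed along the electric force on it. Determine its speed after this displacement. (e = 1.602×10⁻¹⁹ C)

B does no work; ΔKE = |q|E d.
½mv_f² = ½mv₀² + |q|Ed = ½(7.31×10⁻²⁶)(6.27×10⁴)² + (1.602×10⁻¹⁹)(3.14×10⁴)(1.28) ≈ 1.437×10⁻¹⁶ J + 6.439×10⁻¹⁵ J ≈ 6.582×10⁻¹⁵ J.
v_f = √(2·6.582×10⁻¹⁵/7.31×10⁻²⁶) ≈ 4.24×10⁵ m/s.

v_f ≈ 4.24×10⁵ m/s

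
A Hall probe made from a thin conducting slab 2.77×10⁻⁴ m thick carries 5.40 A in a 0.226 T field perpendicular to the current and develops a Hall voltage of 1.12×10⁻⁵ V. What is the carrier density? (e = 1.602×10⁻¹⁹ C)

From V_H = IB/(n e t), n = IB/(V_H e t).
n = (5.40)(0.226)/((1.12×10⁻⁵)(1.602×10⁻¹⁹)(2.77×10⁻⁴)) ≈ 2.46×10²⁷ m⁻³.

n ≈ 2.46×10²⁷ m⁻³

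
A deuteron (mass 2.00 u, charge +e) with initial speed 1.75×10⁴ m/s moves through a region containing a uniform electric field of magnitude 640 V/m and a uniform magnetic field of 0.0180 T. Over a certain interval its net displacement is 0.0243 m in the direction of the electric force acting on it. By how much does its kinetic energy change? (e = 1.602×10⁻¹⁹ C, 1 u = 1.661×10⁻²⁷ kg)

ΔKE ≈ 2.49×10⁻¹⁸ J

The magnetic force is always ⟂ v and does no work; only the electric force changes KE.
ΔKE = F_E · d = |q|E d = (1.602×10⁻¹⁹)(640)(0.0243) ≈ 2.49×10⁻¹⁸ J.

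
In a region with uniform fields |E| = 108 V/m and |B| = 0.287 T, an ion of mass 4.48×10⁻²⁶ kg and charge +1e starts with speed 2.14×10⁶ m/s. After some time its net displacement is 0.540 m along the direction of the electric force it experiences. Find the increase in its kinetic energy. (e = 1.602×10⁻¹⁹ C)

ΔKE ≈ 9.34×10⁻¹⁸ J

The magnetic force is always ⟂ v and does no work; only the electric force changes KE.
ΔKE = F_E · d = |q|E d = (1.602×10⁻¹⁹)(108)(0.540) ≈ 9.34×10⁻¹⁸ J.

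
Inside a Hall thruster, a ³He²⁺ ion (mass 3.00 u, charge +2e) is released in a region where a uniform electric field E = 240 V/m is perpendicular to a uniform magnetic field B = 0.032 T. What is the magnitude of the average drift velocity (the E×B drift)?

The E×B drift speed is v_d = E/B.
v_d = 240/0.032 = 7500 m/s.

v_d ≈ 7500 m/s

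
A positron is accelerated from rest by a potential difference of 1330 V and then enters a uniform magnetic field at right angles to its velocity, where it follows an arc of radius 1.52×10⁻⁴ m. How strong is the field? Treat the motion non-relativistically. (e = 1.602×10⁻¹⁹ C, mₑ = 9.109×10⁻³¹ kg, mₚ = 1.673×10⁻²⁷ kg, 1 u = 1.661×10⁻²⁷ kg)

B ≈ 0.809 T

v = √(2|q|V/m) = √(2·1.602×10⁻¹⁹·1330/9.109×10⁻³¹) ≈ 2.163×10⁷ m/s.
B = mv/(|q|r) = (9.109×10⁻³¹)(2.163×10⁷)/((1.602×10⁻¹⁹)(1.52×10⁻⁴)) ≈ 0.809 T.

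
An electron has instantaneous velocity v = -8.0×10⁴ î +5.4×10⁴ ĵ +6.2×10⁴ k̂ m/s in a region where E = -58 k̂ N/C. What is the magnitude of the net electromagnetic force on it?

|F| ≈ 9.29×10⁻¹⁸ N

Only an electric field acts, so F = qE = (−1.602×10⁻¹⁹ C)·(0, 0, -58.0) = (0, 0, 9.29×10⁻¹⁸) N.
|F| = 9.29×10⁻¹⁸ N.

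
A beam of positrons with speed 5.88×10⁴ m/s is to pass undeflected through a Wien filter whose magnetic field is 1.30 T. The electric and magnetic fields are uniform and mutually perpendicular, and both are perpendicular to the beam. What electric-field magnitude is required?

For straight-line motion qE = qvB, so E = vB.
E = 5.88×10⁴ × 1.30 = 7.64×10⁴ V/m.

E = 7.64×10⁴ V/m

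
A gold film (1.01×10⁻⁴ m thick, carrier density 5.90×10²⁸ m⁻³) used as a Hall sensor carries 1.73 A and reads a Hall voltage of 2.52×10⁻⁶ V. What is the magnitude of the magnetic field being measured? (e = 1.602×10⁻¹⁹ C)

B ≈ 1.39 T

From V_H = IB/(n e t), B = V_H n e t / I.
B = (2.52×10⁻⁶)(5.90×10²⁸)(1.602×10⁻¹⁹)(1.01×10⁻⁴)/1.73 ≈ 1.39 T.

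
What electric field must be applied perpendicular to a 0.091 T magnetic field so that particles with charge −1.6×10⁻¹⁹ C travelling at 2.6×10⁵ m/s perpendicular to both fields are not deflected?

E = 2.4×10⁴ V/m

For straight-line motion qE = qvB, so E = vB.
E = 2.6×10⁵ × 0.091 = 2.4×10⁴ V/m.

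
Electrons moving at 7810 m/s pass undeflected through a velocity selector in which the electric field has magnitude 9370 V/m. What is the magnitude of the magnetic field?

Balance of forces in the selector: qE = qvB ⇒ B = E/v.
B = 9370/7810 = 1.20 T.

B = 1.20 T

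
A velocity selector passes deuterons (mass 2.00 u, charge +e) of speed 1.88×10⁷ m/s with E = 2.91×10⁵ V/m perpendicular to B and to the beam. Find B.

Balance of forces in the selector: qE = qvB ⇒ B = E/v.
B = 2.91×10⁵/1.88×10⁷ = 0.0155 T.

B = 0.0155 T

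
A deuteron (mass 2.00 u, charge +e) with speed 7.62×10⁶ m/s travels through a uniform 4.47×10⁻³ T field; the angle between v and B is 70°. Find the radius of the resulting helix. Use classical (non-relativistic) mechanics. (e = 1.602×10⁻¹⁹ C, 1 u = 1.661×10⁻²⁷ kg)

v⊥ = v sinθ = 7.62×10⁶·sin70° ≈ 7.160×10⁶ m/s.
r = m v⊥/(|q|B) = (3.322×10⁻²⁷)(7.160×10⁶)/((1.602×10⁻¹⁹)(4.47×10⁻³)) ≈ 33.2 m.

r ≈ 33.2 m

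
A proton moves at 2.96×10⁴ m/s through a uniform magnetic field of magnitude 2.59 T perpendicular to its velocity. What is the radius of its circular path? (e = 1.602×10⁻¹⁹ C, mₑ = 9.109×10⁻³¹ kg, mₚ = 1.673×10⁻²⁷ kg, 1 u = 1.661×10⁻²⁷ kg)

The magnetic force provides the centripetal force: |q|vB = mv²/r.
r = mv/(|q|B) = (1.673×10⁻²⁷)(2.96×10⁴)/((1.602×10⁻¹⁹)(2.59)) ≈ 1.19×10⁻⁴ m.

r ≈ 1.19×10⁻⁴ m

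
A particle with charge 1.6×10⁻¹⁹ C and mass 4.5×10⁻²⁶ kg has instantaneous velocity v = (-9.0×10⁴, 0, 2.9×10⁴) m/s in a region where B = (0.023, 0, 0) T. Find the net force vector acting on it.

F ≈ (0, 1.07×10⁻¹⁶, 0) N

v×B = (0, 667, 0) N/C.
F = q v×B = (1.6×10⁻¹⁹ C)·(0, 667, 0) = (0, 1.07×10⁻¹⁶, 0) N.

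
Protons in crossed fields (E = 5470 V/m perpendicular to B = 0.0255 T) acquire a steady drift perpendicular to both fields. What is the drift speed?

v_d ≈ 2.15×10⁵ m/s

The steady drift has the magnetic force balancing the electric force, so v_d = E/B.
v_d = 5470/0.0255 = 2.15×10⁵ m/s.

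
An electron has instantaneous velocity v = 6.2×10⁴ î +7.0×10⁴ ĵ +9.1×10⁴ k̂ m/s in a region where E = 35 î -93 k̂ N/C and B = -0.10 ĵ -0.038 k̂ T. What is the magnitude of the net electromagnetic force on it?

|F| ≈ 1.49×10⁻¹⁵ N

v×B = (6440, 2360, -6200) N/C.
E + v×B = (6480, 2360, -6290) N/C.
F = q(E + v×B) = (−1.602×10⁻¹⁹ C)·(6480, 2360, -6290) = (-1.04×10⁻¹⁵, -3.77×10⁻¹⁶, 1.01×10⁻¹⁵) N.
|F| = 1.49×10⁻¹⁵ N.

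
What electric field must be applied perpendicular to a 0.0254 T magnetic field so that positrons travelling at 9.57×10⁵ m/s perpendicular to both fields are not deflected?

For straight-line motion qE = qvB, so E = vB.
E = 9.57×10⁵ × 0.0254 = 2.43×10⁴ V/m.

E = 2.43×10⁴ V/m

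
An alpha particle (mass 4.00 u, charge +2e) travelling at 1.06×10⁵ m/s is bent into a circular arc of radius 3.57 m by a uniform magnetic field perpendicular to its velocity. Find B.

B ≈ 6.16×10⁻⁴ T

From |q|vB = mv²/r, B = mv/(|q|r).
B = (6.644×10⁻²⁷)(1.06×10⁵)/((3.204×10⁻¹⁹)(3.57)) ≈ 6.16×10⁻⁴ T.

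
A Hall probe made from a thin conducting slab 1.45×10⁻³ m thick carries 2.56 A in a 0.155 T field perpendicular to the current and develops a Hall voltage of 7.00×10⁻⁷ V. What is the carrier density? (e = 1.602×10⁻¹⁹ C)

n ≈ 2.44×10²⁷ m⁻³

From V_H = IB/(n e t), n = IB/(V_H e t).
n = (2.56)(0.155)/((7.00×10⁻⁷)(1.602×10⁻¹⁹)(1.45×10⁻³)) ≈ 2.44×10²⁷ m⁻³.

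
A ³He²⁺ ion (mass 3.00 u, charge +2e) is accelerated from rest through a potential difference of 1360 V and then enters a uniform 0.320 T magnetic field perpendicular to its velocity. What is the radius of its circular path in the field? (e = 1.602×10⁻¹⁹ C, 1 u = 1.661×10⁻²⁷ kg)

r ≈ 0.0203 m

Acceleration: |q|V = ½mv² ⇒ v = √(2|q|V/m) = √(2·3.204×10⁻¹⁹·1360/4.983×10⁻²⁷) ≈ 4.182×10⁵ m/s.
In the field: r = mv/(|q|B) = (4.983×10⁻²⁷)(4.182×10⁵)/((3.204×10⁻¹⁹)(0.320)) ≈ 0.0203 m.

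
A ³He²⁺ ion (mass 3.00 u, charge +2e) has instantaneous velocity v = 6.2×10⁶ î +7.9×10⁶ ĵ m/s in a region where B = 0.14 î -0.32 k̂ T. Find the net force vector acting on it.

F ≈ (-8.10×10⁻¹³, 6.36×10⁻¹³, -3.54×10⁻¹³) N

v×B = (-2.53×10⁶, 1.98×10⁶, -1.11×10⁶) N/C.
F = q v×B = (3.204×10⁻¹⁹ C)·(-2.53×10⁶, 1.98×10⁶, -1.11×10⁶) = (-8.10×10⁻¹³, 6.36×10⁻¹³, -3.54×10⁻¹³) N.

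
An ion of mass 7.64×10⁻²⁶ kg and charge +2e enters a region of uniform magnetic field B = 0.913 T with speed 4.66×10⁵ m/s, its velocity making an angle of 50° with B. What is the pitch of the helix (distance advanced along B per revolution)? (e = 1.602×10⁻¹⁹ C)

v∥ = v cosθ = 4.66×10⁵·cos50° ≈ 2.995×10⁵ m/s.
T = 2πm/(|q|B) = 2π(7.64×10⁻²⁶)/((3.204×10⁻¹⁹)(0.913)) ≈ 1.641×10⁻⁶ s.
pitch = v∥ T = (2.995×10⁵)(1.641×10⁻⁶) ≈ 0.492 m.

p ≈ 0.492 m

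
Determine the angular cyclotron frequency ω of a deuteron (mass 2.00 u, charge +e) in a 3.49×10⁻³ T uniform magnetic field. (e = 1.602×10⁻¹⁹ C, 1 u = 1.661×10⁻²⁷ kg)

ω = |q|B/m.
ω = (1.602×10⁻¹⁹)(3.49×10⁻³)/3.322×10⁻²⁷ ≈ 1.68×10⁵ rad/s.

ω ≈ 1.68×10⁵ rad/s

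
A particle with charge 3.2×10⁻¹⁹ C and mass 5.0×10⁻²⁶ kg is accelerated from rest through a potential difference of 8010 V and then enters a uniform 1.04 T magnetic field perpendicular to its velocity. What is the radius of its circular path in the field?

Acceleration: |q|V = ½mv² ⇒ v = √(2|q|V/m) = √(2·3.2×10⁻¹⁹·8010/5.0×10⁻²⁶) ≈ 3.202×10⁵ m/s.
In the field: r = mv/(|q|B) = (5.0×10⁻²⁶)(3.202×10⁵)/((3.2×10⁻¹⁹)(1.04)) ≈ 0.0481 m.

r ≈ 0.0481 m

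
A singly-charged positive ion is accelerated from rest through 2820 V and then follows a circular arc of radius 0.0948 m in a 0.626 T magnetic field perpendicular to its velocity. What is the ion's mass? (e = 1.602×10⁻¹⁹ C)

Combine |q|V = ½mv² and r = mv/(|q|B): eliminate v to get m = qB²r²/(2V).
m = (1.602×10⁻¹⁹)(0.626)²(0.0948)²/(2·2820) ≈ 1.00×10⁻²⁵ kg.

m ≈ 1.00×10⁻²⁵ kg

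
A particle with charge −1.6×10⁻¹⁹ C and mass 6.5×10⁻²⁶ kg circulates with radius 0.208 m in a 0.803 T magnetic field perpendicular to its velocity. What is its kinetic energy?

KE ≈ 5.49×10⁻¹⁵ J

v = |q|Br/m, then KE = ½mv² = (qBr)²/(2m).
v = (1.6×10⁻¹⁹)(0.803)(0.208)/6.5×10⁻²⁶ ≈ 4.111×10⁵ m/s.
KE = ½(6.5×10⁻²⁶)(4.111×10⁵)² ≈ 5.49×10⁻¹⁵ J.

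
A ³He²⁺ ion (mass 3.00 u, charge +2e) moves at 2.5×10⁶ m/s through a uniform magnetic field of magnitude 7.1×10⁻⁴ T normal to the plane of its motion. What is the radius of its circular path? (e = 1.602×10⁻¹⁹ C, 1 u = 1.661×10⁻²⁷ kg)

The magnetic force provides the centripetal force: |q|vB = mv²/r.
r = mv/(|q|B) = (4.983×10⁻²⁷)(2.5×10⁶)/((3.204×10⁻¹⁹)(7.1×10⁻⁴)) ≈ 55 m.

r ≈ 55 m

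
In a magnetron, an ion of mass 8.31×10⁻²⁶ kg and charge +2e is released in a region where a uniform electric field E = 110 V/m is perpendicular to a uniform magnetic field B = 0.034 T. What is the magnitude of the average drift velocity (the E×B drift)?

v_d ≈ 3200 m/s

In crossed fields the guiding centre drifts at v_d = |E×B|/B² = E/B, independent of charge and mass.
v_d = 110/0.034 = 3200 m/s.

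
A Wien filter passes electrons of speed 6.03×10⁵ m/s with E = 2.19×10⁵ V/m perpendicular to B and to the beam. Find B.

Balance of forces in the selector: qE = qvB ⇒ B = E/v.
B = 2.19×10⁵/6.03×10⁵ = 0.363 T.

B = 0.363 T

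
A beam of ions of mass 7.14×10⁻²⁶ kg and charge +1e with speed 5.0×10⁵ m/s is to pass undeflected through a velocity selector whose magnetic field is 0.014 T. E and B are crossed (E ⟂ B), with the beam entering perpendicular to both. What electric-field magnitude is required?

For straight-line motion qE = qvB, so E = vB.
E = 5.0×10⁵ × 0.014 = 7000 V/m.

E = 7000 V/m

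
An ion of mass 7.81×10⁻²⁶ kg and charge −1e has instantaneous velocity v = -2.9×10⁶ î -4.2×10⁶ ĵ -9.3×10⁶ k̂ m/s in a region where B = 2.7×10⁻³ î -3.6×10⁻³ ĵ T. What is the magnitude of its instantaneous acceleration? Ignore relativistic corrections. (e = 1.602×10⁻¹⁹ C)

|a| ≈ 9.68×10¹⁰ m/s²

v×B = (-3.35×10⁴, -2.51×10⁴, 2.18×10⁴) N/C.
F = q v×B = (−1.602×10⁻¹⁹ C)·(-3.35×10⁴, -2.51×10⁴, 2.18×10⁴) = (5.36×10⁻¹⁵, 4.02×10⁻¹⁵, -3.49×10⁻¹⁵) N.
|a| = |F|/m = 7.558×10⁻¹⁵/7.81×10⁻²⁶ ≈ 9.68×10¹⁰ m/s².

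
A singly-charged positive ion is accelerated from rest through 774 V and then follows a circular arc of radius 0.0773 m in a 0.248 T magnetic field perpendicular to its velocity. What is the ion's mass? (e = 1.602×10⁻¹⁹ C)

Combine |q|V = ½mv² and r = mv/(|q|B): eliminate v to get m = qB²r²/(2V).
m = (1.602×10⁻¹⁹)(0.248)²(0.0773)²/(2·774) ≈ 3.80×10⁻²⁶ kg.

m ≈ 3.80×10⁻²⁶ kg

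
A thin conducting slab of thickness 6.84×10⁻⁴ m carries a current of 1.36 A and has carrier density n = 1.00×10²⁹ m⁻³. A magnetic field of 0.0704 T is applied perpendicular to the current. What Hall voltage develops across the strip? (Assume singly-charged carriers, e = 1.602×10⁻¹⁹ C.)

V_H = IB/(n e t).
V_H = (1.36)(0.0704)/((1.00×10²⁹)(1.602×10⁻¹⁹)(6.84×10⁻⁴)) ≈ 8.74×10⁻⁹ V.

V_H ≈ 8.74×10⁻⁹ V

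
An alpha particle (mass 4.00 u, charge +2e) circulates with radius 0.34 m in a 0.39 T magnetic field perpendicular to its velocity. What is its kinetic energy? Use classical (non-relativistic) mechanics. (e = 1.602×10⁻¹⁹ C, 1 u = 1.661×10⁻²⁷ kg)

v = |q|Br/m, then KE = ½mv² = (qBr)²/(2m).
v = (3.204×10⁻¹⁹)(0.39)(0.34)/6.644×10⁻²⁷ ≈ 6.394×10⁶ m/s.
KE = ½(6.644×10⁻²⁷)(6.394×10⁶)² ≈ 1.4×10⁻¹³ J = 8.5×10⁵ eV.

KE ≈ 8.5×10⁵ eV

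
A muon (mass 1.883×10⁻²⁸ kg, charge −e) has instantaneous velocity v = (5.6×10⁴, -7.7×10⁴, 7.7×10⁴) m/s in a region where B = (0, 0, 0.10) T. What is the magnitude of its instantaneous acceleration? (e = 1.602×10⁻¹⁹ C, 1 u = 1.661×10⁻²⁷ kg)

|a| ≈ 8.10×10¹² m/s²

v×B = (-7700, -5600, 0) N/C.
F = q v×B = (−1.602×10⁻¹⁹ C)·(-7700, -5600, 0) = (1.23×10⁻¹⁵, 8.97×10⁻¹⁶, 0) N.
|a| = |F|/m = 1.525×10⁻¹⁵/1.883×10⁻²⁸ ≈ 8.10×10¹² m/s².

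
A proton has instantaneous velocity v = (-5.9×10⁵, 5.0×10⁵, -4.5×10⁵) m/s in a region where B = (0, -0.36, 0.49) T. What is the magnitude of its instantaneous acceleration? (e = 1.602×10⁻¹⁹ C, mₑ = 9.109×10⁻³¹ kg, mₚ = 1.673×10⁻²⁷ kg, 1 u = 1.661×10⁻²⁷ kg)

v×B = (8.30×10⁴, 2.89×10⁵, 2.12×10⁵) N/C.
F = q v×B = (1.602×10⁻¹⁹ C)·(8.30×10⁴, 2.89×10⁵, 2.12×10⁵) = (1.33×10⁻¹⁴, 4.63×10⁻¹⁴, 3.40×10⁻¹⁴) N.
|a| = |F|/m = 5.899×10⁻¹⁴/1.673×10⁻²⁷ ≈ 3.53×10¹³ m/s².

|a| ≈ 3.53×10¹³ m/s²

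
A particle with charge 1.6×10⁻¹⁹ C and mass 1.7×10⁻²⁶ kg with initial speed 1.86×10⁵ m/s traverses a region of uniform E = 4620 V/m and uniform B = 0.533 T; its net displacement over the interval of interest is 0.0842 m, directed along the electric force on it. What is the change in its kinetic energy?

ΔKE ≈ 6.22×10⁻¹⁷ J

The magnetic force is always ⟂ v and does no work; only the electric force changes KE.
ΔKE = F_E · d = |q|E d = (1.6×10⁻¹⁹)(4620)(0.0842) ≈ 6.22×10⁻¹⁷ J.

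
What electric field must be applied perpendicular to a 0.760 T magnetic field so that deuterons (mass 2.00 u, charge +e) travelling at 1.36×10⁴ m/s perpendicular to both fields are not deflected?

E = 1.03×10⁴ V/m

For straight-line motion qE = qvB, so E = vB.
E = 1.36×10⁴ × 0.760 = 1.03×10⁴ V/m.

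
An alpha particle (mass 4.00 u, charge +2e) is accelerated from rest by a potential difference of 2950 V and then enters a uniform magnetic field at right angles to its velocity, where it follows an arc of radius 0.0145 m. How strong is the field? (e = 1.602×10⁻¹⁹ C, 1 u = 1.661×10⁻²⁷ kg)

v = √(2|q|V/m) = √(2·3.204×10⁻¹⁹·2950/6.644×10⁻²⁷) ≈ 5.334×10⁵ m/s.
B = mv/(|q|r) = (6.644×10⁻²⁷)(5.334×10⁵)/((3.204×10⁻¹⁹)(0.0145)) ≈ 0.763 T.

B ≈ 0.763 T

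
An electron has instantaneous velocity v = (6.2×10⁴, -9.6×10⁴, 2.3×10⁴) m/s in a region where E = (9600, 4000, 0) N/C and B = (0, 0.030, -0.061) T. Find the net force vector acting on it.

F ≈ (-2.37×10⁻¹⁵, -1.25×10⁻¹⁵, -2.98×10⁻¹⁶) N

v×B = (5170, 3780, 1860) N/C.
E + v×B = (1.48×10⁴, 7780, 1860) N/C.
F = q(E + v×B) = (−1.602×10⁻¹⁹ C)·(1.48×10⁴, 7780, 1860) = (-2.37×10⁻¹⁵, -1.25×10⁻¹⁵, -2.98×10⁻¹⁶) N.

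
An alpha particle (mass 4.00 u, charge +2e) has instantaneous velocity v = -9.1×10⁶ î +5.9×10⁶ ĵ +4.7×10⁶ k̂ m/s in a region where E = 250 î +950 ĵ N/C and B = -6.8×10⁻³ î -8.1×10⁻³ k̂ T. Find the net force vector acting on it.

F ≈ (-1.52×10⁻¹⁴, -3.36×10⁻¹⁴, 1.29×10⁻¹⁴) N

v×B = (-4.78×10⁴, -1.06×10⁵, 4.01×10⁴) N/C.
E + v×B = (-4.75×10⁴, -1.05×10⁵, 4.01×10⁴) N/C.
F = q(E + v×B) = (3.204×10⁻¹⁹ C)·(-4.75×10⁴, -1.05×10⁵, 4.01×10⁴) = (-1.52×10⁻¹⁴, -3.36×10⁻¹⁴, 1.29×10⁻¹⁴) N.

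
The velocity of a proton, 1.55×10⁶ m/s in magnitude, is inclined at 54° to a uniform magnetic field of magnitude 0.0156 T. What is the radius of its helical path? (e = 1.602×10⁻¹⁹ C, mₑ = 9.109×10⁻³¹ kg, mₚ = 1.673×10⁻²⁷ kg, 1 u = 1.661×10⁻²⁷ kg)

r ≈ 0.839 m

v⊥ = v sinθ = 1.55×10⁶·sin54° ≈ 1.254×10⁶ m/s.
r = m v⊥/(|q|B) = (1.673×10⁻²⁷)(1.254×10⁶)/((1.602×10⁻¹⁹)(0.0156)) ≈ 0.839 m.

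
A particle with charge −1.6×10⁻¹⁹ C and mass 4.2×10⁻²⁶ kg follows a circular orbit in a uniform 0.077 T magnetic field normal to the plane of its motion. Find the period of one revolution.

T ≈ 2.1×10⁻⁵ s

The cyclotron period depends only on m, q, B: T = 2πm/(|q|B).
T = 2π(4.2×10⁻²⁶)/((1.6×10⁻¹⁹)(0.077)) ≈ 2.1×10⁻⁵ s.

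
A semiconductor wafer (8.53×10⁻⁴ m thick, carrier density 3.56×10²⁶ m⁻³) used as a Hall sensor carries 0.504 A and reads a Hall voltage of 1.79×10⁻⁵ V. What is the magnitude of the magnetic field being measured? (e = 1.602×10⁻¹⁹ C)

B ≈ 1.73 T

From V_H = IB/(n e t), B = V_H n e t / I.
B = (1.79×10⁻⁵)(3.56×10²⁶)(1.602×10⁻¹⁹)(8.53×10⁻⁴)/0.504 ≈ 1.73 T.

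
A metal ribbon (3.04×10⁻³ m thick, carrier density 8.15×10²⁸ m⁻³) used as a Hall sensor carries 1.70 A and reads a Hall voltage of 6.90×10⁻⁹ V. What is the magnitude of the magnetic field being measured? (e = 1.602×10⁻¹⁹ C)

B ≈ 0.161 T

From V_H = IB/(n e t), B = V_H n e t / I.
B = (6.90×10⁻⁹)(8.15×10²⁸)(1.602×10⁻¹⁹)(3.04×10⁻³)/1.70 ≈ 0.161 T.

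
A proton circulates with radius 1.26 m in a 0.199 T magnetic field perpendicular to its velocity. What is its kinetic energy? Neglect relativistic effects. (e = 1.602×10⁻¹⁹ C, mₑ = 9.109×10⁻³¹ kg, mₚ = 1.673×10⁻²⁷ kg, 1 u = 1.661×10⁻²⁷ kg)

v = |q|Br/m, then KE = ½mv² = (qBr)²/(2m).
v = (1.602×10⁻¹⁹)(0.199)(1.26)/1.673×10⁻²⁷ ≈ 2.401×10⁷ m/s.
KE = ½(1.673×10⁻²⁷)(2.401×10⁷)² ≈ 4.82×10⁻¹³ J = 3.01×10⁶ eV.

KE ≈ 3.01×10⁶ eV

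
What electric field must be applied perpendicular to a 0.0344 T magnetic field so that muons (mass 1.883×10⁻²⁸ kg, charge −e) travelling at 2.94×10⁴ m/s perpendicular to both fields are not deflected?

For straight-line motion qE = qvB, so E = vB.
E = 2.94×10⁴ × 0.0344 = 1010 V/m.

E = 1010 V/m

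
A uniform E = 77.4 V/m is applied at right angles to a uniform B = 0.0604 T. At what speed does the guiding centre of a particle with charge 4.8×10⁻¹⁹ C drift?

v_d ≈ 1280 m/s

In crossed fields the guiding centre drifts at v_d = |E×B|/B² = E/B, independent of charge and mass.
v_d = 77.4/0.0604 = 1280 m/s.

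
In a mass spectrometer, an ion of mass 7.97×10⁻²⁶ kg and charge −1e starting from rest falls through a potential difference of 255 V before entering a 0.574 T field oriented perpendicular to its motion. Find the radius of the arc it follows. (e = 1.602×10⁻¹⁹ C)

Acceleration: |q|V = ½mv² ⇒ v = √(2|q|V/m) = √(2·1.602×10⁻¹⁹·255/7.97×10⁻²⁶) ≈ 3.202×10⁴ m/s.
In the field: r = mv/(|q|B) = (7.97×10⁻²⁶)(3.202×10⁴)/((1.602×10⁻¹⁹)(0.574)) ≈ 0.0278 m.

r ≈ 0.0278 m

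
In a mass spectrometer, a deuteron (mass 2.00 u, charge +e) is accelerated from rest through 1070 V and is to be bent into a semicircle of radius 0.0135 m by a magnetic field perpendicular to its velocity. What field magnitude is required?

B ≈ 0.493 T

v = √(2|q|V/m) = √(2·1.602×10⁻¹⁹·1070/3.322×10⁻²⁷) ≈ 3.212×10⁵ m/s.
B = mv/(|q|r) = (3.322×10⁻²⁷)(3.212×10⁵)/((1.602×10⁻¹⁹)(0.0135)) ≈ 0.493 T.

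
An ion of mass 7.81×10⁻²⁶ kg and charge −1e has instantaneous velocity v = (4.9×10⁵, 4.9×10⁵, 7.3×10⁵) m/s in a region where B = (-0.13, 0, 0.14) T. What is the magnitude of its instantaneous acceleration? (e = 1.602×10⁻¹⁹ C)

|a| ≈ 3.86×10¹¹ m/s²

v×B = (6.86×10⁴, -1.64×10⁵, 6.37×10⁴) N/C.
F = q v×B = (−1.602×10⁻¹⁹ C)·(6.86×10⁴, -1.64×10⁵, 6.37×10⁴) = (-1.10×10⁻¹⁴, 2.62×10⁻¹⁴, -1.02×10⁻¹⁴) N.
|a| = |F|/m = 3.018×10⁻¹⁴/7.81×10⁻²⁶ ≈ 3.86×10¹¹ m/s².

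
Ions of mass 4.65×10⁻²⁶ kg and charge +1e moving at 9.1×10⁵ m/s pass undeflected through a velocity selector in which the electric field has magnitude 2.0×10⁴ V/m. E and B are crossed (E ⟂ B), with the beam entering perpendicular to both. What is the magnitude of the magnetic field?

B = 0.022 T

Balance of forces in the selector: qE = qvB ⇒ B = E/v.
B = 2.0×10⁴/9.1×10⁵ = 0.022 T.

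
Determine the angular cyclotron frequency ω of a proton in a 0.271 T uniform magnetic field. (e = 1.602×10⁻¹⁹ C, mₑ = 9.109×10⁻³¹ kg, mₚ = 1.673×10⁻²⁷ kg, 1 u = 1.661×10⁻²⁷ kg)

ω ≈ 2.59×10⁷ rad/s

ω = |q|B/m.
ω = (1.602×10⁻¹⁹)(0.271)/1.673×10⁻²⁷ ≈ 2.59×10⁷ rad/s.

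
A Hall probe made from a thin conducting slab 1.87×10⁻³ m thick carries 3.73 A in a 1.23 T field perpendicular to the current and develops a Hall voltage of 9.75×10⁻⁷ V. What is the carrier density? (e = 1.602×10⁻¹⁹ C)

From V_H = IB/(n e t), n = IB/(V_H e t).
n = (3.73)(1.23)/((9.75×10⁻⁷)(1.602×10⁻¹⁹)(1.87×10⁻³)) ≈ 1.57×10²⁸ m⁻³.

n ≈ 1.57×10²⁸ m⁻³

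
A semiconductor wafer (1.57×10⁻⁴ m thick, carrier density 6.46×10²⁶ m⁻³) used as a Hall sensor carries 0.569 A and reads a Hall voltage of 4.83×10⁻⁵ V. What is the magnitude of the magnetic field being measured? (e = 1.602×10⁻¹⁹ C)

From V_H = IB/(n e t), B = V_H n e t / I.
B = (4.83×10⁻⁵)(6.46×10²⁶)(1.602×10⁻¹⁹)(1.57×10⁻⁴)/0.569 ≈ 1.38 T.

B ≈ 1.38 T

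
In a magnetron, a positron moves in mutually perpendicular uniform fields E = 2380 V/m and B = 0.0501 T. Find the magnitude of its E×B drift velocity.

In crossed fields the guiding centre drifts at v_d = |E×B|/B² = E/B, independent of charge and mass.
v_d = 2380/0.0501 = 4.75×10⁴ m/s.

v_d ≈ 4.75×10⁴ m/s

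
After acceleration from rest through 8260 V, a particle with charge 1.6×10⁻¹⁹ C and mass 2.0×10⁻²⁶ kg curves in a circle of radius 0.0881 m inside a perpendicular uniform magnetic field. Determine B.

B ≈ 0.516 T

v = √(2|q|V/m) = √(2·1.6×10⁻¹⁹·8260/2.0×10⁻²⁶) ≈ 3.635×10⁵ m/s.
B = mv/(|q|r) = (2.0×10⁻²⁶)(3.635×10⁵)/((1.6×10⁻¹⁹)(0.0881)) ≈ 0.516 T.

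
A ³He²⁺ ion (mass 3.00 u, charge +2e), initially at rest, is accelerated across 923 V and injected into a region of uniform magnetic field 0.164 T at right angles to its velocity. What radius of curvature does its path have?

Acceleration: |q|V = ½mv² ⇒ v = √(2|q|V/m) = √(2·3.204×10⁻¹⁹·923/4.983×10⁻²⁷) ≈ 3.445×10⁵ m/s.
In the field: r = mv/(|q|B) = (4.983×10⁻²⁷)(3.445×10⁵)/((3.204×10⁻¹⁹)(0.164)) ≈ 0.0327 m.

r ≈ 0.0327 m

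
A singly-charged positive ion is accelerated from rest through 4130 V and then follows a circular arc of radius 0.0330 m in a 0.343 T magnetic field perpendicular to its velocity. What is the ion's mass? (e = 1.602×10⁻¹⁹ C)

m ≈ 2.48×10⁻²⁷ kg

Combine |q|V = ½mv² and r = mv/(|q|B): eliminate v to get m = qB²r²/(2V).
m = (1.602×10⁻¹⁹)(0.343)²(0.0330)²/(2·4130) ≈ 2.48×10⁻²⁷ kg.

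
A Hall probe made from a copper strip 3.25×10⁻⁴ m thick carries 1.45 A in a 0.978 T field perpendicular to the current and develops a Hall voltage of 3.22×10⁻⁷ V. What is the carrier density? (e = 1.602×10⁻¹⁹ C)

n ≈ 8.46×10²⁸ m⁻³

From V_H = IB/(n e t), n = IB/(V_H e t).
n = (1.45)(0.978)/((3.22×10⁻⁷)(1.602×10⁻¹⁹)(3.25×10⁻⁴)) ≈ 8.46×10²⁸ m⁻³.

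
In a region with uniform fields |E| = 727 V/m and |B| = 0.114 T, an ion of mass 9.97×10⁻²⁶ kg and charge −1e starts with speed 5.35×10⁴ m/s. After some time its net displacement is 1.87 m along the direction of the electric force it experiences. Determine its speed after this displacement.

B does no work; ΔKE = |q|E d.
½mv_f² = ½mv₀² + |q|Ed = ½(9.97×10⁻²⁶)(5.35×10⁴)² + (1.602×10⁻¹⁹)(727)(1.87) ≈ 1.427×10⁻¹⁶ J + 2.178×10⁻¹⁶ J ≈ 3.605×10⁻¹⁶ J.
v_f = √(2·3.605×10⁻¹⁶/9.97×10⁻²⁶) ≈ 8.50×10⁴ m/s.

v_f ≈ 8.50×10⁴ m/s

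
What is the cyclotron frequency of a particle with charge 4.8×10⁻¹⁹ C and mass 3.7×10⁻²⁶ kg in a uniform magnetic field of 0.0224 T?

f ≈ 4.62×10⁴ Hz

f = |q|B/(2πm).
f = (4.8×10⁻¹⁹)(0.0224)/(2π·3.7×10⁻²⁶) ≈ 4.62×10⁴ Hz.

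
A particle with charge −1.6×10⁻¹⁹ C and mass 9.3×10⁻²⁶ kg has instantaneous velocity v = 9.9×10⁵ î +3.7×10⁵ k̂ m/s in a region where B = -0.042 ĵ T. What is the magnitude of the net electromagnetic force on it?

|F| ≈ 7.10×10⁻¹⁵ N

v×B = (1.55×10⁴, 0, -4.16×10⁴) N/C.
F = q v×B = (−1.6×10⁻¹⁹ C)·(1.55×10⁴, 0, -4.16×10⁴) = (-2.49×10⁻¹⁵, 0, 6.65×10⁻¹⁵) N.
|F| = 7.10×10⁻¹⁵ N.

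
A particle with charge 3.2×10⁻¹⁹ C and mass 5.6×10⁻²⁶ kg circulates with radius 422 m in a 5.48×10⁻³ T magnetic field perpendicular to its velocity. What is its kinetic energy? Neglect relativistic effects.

v = |q|Br/m, then KE = ½mv² = (qBr)²/(2m).
v = (3.2×10⁻¹⁹)(5.48×10⁻³)(422)/5.6×10⁻²⁶ ≈ 1.321×10⁷ m/s.
KE = ½(5.6×10⁻²⁶)(1.321×10⁷)² ≈ 4.89×10⁻¹² J = 3.05×10⁷ eV.

KE ≈ 3.05×10⁷ eV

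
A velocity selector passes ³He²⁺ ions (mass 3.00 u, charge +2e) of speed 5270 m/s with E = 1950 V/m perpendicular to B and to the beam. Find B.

B = 0.370 T

Balance of forces in the selector: qE = qvB ⇒ B = E/v.
B = 1950/5270 = 0.370 T.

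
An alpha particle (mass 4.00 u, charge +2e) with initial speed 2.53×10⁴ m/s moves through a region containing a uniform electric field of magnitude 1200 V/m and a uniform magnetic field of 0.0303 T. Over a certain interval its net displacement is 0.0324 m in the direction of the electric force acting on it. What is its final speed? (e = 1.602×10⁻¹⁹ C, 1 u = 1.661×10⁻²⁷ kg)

B does no work; ΔKE = |q|E d.
½mv_f² = ½mv₀² + |q|Ed = ½(6.644×10⁻²⁷)(2.53×10⁴)² + (3.204×10⁻¹⁹)(1200)(0.0324) ≈ 2.126×10⁻¹⁸ J + 1.246×10⁻¹⁷ J ≈ 1.458×10⁻¹⁷ J.
v_f = √(2·1.458×10⁻¹⁷/6.644×10⁻²⁷) ≈ 6.63×10⁴ m/s.

v_f ≈ 6.63×10⁴ m/s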